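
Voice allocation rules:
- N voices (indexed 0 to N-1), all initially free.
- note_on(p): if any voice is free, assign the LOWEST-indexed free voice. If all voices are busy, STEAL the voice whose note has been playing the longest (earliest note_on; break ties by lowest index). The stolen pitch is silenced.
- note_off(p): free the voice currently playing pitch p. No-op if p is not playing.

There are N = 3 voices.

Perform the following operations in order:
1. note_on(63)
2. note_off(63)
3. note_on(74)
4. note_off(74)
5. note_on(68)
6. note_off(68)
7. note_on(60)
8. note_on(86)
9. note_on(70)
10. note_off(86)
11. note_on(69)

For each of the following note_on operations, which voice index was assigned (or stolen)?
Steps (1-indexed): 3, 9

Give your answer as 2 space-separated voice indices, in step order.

Answer: 0 2

Derivation:
Op 1: note_on(63): voice 0 is free -> assigned | voices=[63 - -]
Op 2: note_off(63): free voice 0 | voices=[- - -]
Op 3: note_on(74): voice 0 is free -> assigned | voices=[74 - -]
Op 4: note_off(74): free voice 0 | voices=[- - -]
Op 5: note_on(68): voice 0 is free -> assigned | voices=[68 - -]
Op 6: note_off(68): free voice 0 | voices=[- - -]
Op 7: note_on(60): voice 0 is free -> assigned | voices=[60 - -]
Op 8: note_on(86): voice 1 is free -> assigned | voices=[60 86 -]
Op 9: note_on(70): voice 2 is free -> assigned | voices=[60 86 70]
Op 10: note_off(86): free voice 1 | voices=[60 - 70]
Op 11: note_on(69): voice 1 is free -> assigned | voices=[60 69 70]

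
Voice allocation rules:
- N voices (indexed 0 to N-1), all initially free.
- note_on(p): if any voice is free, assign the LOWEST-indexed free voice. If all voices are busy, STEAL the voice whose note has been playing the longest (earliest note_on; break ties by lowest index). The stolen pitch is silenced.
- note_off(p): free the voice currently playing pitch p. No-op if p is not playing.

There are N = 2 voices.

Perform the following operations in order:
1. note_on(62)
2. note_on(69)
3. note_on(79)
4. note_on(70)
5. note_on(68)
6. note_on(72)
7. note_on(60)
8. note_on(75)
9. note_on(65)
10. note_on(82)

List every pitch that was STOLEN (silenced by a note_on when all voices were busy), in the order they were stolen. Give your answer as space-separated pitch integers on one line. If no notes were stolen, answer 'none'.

Op 1: note_on(62): voice 0 is free -> assigned | voices=[62 -]
Op 2: note_on(69): voice 1 is free -> assigned | voices=[62 69]
Op 3: note_on(79): all voices busy, STEAL voice 0 (pitch 62, oldest) -> assign | voices=[79 69]
Op 4: note_on(70): all voices busy, STEAL voice 1 (pitch 69, oldest) -> assign | voices=[79 70]
Op 5: note_on(68): all voices busy, STEAL voice 0 (pitch 79, oldest) -> assign | voices=[68 70]
Op 6: note_on(72): all voices busy, STEAL voice 1 (pitch 70, oldest) -> assign | voices=[68 72]
Op 7: note_on(60): all voices busy, STEAL voice 0 (pitch 68, oldest) -> assign | voices=[60 72]
Op 8: note_on(75): all voices busy, STEAL voice 1 (pitch 72, oldest) -> assign | voices=[60 75]
Op 9: note_on(65): all voices busy, STEAL voice 0 (pitch 60, oldest) -> assign | voices=[65 75]
Op 10: note_on(82): all voices busy, STEAL voice 1 (pitch 75, oldest) -> assign | voices=[65 82]

Answer: 62 69 79 70 68 72 60 75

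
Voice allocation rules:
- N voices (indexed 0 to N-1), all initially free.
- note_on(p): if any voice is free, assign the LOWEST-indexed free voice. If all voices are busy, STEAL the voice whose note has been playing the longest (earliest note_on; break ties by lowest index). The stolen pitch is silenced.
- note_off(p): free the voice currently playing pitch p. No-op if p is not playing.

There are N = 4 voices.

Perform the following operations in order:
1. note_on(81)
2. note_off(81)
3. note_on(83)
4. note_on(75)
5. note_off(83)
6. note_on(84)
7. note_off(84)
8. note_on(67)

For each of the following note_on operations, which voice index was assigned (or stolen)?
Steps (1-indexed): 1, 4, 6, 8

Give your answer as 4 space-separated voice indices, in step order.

Answer: 0 1 0 0

Derivation:
Op 1: note_on(81): voice 0 is free -> assigned | voices=[81 - - -]
Op 2: note_off(81): free voice 0 | voices=[- - - -]
Op 3: note_on(83): voice 0 is free -> assigned | voices=[83 - - -]
Op 4: note_on(75): voice 1 is free -> assigned | voices=[83 75 - -]
Op 5: note_off(83): free voice 0 | voices=[- 75 - -]
Op 6: note_on(84): voice 0 is free -> assigned | voices=[84 75 - -]
Op 7: note_off(84): free voice 0 | voices=[- 75 - -]
Op 8: note_on(67): voice 0 is free -> assigned | voices=[67 75 - -]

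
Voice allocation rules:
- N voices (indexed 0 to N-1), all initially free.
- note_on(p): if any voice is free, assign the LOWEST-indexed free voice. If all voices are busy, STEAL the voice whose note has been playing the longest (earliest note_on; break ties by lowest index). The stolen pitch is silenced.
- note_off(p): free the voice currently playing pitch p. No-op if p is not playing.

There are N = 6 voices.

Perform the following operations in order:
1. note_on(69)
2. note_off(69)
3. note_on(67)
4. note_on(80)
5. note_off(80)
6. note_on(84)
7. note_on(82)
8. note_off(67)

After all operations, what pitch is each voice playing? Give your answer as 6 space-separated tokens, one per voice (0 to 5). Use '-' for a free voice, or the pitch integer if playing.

Answer: - 84 82 - - -

Derivation:
Op 1: note_on(69): voice 0 is free -> assigned | voices=[69 - - - - -]
Op 2: note_off(69): free voice 0 | voices=[- - - - - -]
Op 3: note_on(67): voice 0 is free -> assigned | voices=[67 - - - - -]
Op 4: note_on(80): voice 1 is free -> assigned | voices=[67 80 - - - -]
Op 5: note_off(80): free voice 1 | voices=[67 - - - - -]
Op 6: note_on(84): voice 1 is free -> assigned | voices=[67 84 - - - -]
Op 7: note_on(82): voice 2 is free -> assigned | voices=[67 84 82 - - -]
Op 8: note_off(67): free voice 0 | voices=[- 84 82 - - -]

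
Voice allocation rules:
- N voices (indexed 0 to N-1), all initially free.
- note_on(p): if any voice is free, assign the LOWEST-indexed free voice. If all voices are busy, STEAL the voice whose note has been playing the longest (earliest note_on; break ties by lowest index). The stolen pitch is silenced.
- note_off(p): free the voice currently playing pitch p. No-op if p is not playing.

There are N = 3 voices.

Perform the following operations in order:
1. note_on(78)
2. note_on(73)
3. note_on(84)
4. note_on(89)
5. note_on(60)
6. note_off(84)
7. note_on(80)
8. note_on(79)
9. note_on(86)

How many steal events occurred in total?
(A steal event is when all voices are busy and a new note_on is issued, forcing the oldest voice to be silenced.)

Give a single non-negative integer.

Answer: 4

Derivation:
Op 1: note_on(78): voice 0 is free -> assigned | voices=[78 - -]
Op 2: note_on(73): voice 1 is free -> assigned | voices=[78 73 -]
Op 3: note_on(84): voice 2 is free -> assigned | voices=[78 73 84]
Op 4: note_on(89): all voices busy, STEAL voice 0 (pitch 78, oldest) -> assign | voices=[89 73 84]
Op 5: note_on(60): all voices busy, STEAL voice 1 (pitch 73, oldest) -> assign | voices=[89 60 84]
Op 6: note_off(84): free voice 2 | voices=[89 60 -]
Op 7: note_on(80): voice 2 is free -> assigned | voices=[89 60 80]
Op 8: note_on(79): all voices busy, STEAL voice 0 (pitch 89, oldest) -> assign | voices=[79 60 80]
Op 9: note_on(86): all voices busy, STEAL voice 1 (pitch 60, oldest) -> assign | voices=[79 86 80]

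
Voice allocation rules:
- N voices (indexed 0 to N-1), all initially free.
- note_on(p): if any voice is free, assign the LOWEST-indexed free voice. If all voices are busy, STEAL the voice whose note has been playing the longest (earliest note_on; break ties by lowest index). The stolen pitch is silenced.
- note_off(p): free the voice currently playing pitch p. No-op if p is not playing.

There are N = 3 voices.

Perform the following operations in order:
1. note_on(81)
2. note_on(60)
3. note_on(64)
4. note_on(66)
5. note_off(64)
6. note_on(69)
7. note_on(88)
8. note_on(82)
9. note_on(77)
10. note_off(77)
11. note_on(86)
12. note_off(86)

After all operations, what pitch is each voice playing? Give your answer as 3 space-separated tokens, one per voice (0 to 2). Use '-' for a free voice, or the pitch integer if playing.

Answer: 82 88 -

Derivation:
Op 1: note_on(81): voice 0 is free -> assigned | voices=[81 - -]
Op 2: note_on(60): voice 1 is free -> assigned | voices=[81 60 -]
Op 3: note_on(64): voice 2 is free -> assigned | voices=[81 60 64]
Op 4: note_on(66): all voices busy, STEAL voice 0 (pitch 81, oldest) -> assign | voices=[66 60 64]
Op 5: note_off(64): free voice 2 | voices=[66 60 -]
Op 6: note_on(69): voice 2 is free -> assigned | voices=[66 60 69]
Op 7: note_on(88): all voices busy, STEAL voice 1 (pitch 60, oldest) -> assign | voices=[66 88 69]
Op 8: note_on(82): all voices busy, STEAL voice 0 (pitch 66, oldest) -> assign | voices=[82 88 69]
Op 9: note_on(77): all voices busy, STEAL voice 2 (pitch 69, oldest) -> assign | voices=[82 88 77]
Op 10: note_off(77): free voice 2 | voices=[82 88 -]
Op 11: note_on(86): voice 2 is free -> assigned | voices=[82 88 86]
Op 12: note_off(86): free voice 2 | voices=[82 88 -]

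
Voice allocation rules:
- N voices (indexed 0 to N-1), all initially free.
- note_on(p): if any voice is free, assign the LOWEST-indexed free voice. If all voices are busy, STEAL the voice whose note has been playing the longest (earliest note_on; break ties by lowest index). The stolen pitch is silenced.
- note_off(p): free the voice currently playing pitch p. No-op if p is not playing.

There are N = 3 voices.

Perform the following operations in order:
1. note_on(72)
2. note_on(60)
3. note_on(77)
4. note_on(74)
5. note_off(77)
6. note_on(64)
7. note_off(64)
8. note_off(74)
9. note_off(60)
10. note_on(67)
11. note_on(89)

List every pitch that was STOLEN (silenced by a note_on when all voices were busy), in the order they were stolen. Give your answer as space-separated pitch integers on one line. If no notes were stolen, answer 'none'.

Op 1: note_on(72): voice 0 is free -> assigned | voices=[72 - -]
Op 2: note_on(60): voice 1 is free -> assigned | voices=[72 60 -]
Op 3: note_on(77): voice 2 is free -> assigned | voices=[72 60 77]
Op 4: note_on(74): all voices busy, STEAL voice 0 (pitch 72, oldest) -> assign | voices=[74 60 77]
Op 5: note_off(77): free voice 2 | voices=[74 60 -]
Op 6: note_on(64): voice 2 is free -> assigned | voices=[74 60 64]
Op 7: note_off(64): free voice 2 | voices=[74 60 -]
Op 8: note_off(74): free voice 0 | voices=[- 60 -]
Op 9: note_off(60): free voice 1 | voices=[- - -]
Op 10: note_on(67): voice 0 is free -> assigned | voices=[67 - -]
Op 11: note_on(89): voice 1 is free -> assigned | voices=[67 89 -]

Answer: 72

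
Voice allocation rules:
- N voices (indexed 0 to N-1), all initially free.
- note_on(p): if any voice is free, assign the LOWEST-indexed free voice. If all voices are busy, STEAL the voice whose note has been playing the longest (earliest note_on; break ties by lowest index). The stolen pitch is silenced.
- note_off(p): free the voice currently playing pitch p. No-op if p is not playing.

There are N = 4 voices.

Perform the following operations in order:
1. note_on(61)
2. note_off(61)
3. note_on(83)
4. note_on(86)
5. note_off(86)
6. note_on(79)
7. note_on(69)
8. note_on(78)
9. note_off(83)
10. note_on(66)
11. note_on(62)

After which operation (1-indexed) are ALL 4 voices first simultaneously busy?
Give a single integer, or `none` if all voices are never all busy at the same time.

Op 1: note_on(61): voice 0 is free -> assigned | voices=[61 - - -]
Op 2: note_off(61): free voice 0 | voices=[- - - -]
Op 3: note_on(83): voice 0 is free -> assigned | voices=[83 - - -]
Op 4: note_on(86): voice 1 is free -> assigned | voices=[83 86 - -]
Op 5: note_off(86): free voice 1 | voices=[83 - - -]
Op 6: note_on(79): voice 1 is free -> assigned | voices=[83 79 - -]
Op 7: note_on(69): voice 2 is free -> assigned | voices=[83 79 69 -]
Op 8: note_on(78): voice 3 is free -> assigned | voices=[83 79 69 78]
Op 9: note_off(83): free voice 0 | voices=[- 79 69 78]
Op 10: note_on(66): voice 0 is free -> assigned | voices=[66 79 69 78]
Op 11: note_on(62): all voices busy, STEAL voice 1 (pitch 79, oldest) -> assign | voices=[66 62 69 78]

Answer: 8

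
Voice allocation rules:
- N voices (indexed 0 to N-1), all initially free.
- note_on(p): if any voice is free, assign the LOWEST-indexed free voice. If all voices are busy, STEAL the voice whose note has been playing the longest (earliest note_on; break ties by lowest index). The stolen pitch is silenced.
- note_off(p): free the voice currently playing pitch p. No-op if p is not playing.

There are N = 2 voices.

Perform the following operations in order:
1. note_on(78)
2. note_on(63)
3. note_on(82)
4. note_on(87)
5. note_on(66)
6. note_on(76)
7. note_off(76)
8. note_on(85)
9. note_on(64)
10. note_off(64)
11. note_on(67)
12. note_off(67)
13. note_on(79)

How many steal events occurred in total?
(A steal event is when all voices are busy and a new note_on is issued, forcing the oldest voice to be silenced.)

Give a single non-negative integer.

Op 1: note_on(78): voice 0 is free -> assigned | voices=[78 -]
Op 2: note_on(63): voice 1 is free -> assigned | voices=[78 63]
Op 3: note_on(82): all voices busy, STEAL voice 0 (pitch 78, oldest) -> assign | voices=[82 63]
Op 4: note_on(87): all voices busy, STEAL voice 1 (pitch 63, oldest) -> assign | voices=[82 87]
Op 5: note_on(66): all voices busy, STEAL voice 0 (pitch 82, oldest) -> assign | voices=[66 87]
Op 6: note_on(76): all voices busy, STEAL voice 1 (pitch 87, oldest) -> assign | voices=[66 76]
Op 7: note_off(76): free voice 1 | voices=[66 -]
Op 8: note_on(85): voice 1 is free -> assigned | voices=[66 85]
Op 9: note_on(64): all voices busy, STEAL voice 0 (pitch 66, oldest) -> assign | voices=[64 85]
Op 10: note_off(64): free voice 0 | voices=[- 85]
Op 11: note_on(67): voice 0 is free -> assigned | voices=[67 85]
Op 12: note_off(67): free voice 0 | voices=[- 85]
Op 13: note_on(79): voice 0 is free -> assigned | voices=[79 85]

Answer: 5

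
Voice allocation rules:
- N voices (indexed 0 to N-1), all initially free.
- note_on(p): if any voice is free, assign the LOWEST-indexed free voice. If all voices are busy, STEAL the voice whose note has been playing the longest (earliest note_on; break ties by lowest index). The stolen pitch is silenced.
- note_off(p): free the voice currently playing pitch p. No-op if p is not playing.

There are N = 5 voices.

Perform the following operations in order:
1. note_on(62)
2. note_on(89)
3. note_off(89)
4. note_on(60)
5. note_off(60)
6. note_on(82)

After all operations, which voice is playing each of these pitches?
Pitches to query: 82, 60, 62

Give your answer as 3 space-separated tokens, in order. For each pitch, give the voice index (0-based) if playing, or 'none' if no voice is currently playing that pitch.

Op 1: note_on(62): voice 0 is free -> assigned | voices=[62 - - - -]
Op 2: note_on(89): voice 1 is free -> assigned | voices=[62 89 - - -]
Op 3: note_off(89): free voice 1 | voices=[62 - - - -]
Op 4: note_on(60): voice 1 is free -> assigned | voices=[62 60 - - -]
Op 5: note_off(60): free voice 1 | voices=[62 - - - -]
Op 6: note_on(82): voice 1 is free -> assigned | voices=[62 82 - - -]

Answer: 1 none 0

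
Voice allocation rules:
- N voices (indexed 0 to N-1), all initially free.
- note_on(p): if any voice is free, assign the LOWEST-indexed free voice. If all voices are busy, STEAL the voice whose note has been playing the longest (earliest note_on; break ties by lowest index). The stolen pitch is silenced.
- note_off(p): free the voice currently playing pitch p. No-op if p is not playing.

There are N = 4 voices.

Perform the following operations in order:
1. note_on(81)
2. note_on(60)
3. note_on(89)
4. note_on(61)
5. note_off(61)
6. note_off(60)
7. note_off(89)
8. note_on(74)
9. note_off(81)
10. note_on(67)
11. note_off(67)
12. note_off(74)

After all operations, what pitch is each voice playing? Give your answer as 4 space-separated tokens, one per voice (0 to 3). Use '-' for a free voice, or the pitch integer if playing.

Answer: - - - -

Derivation:
Op 1: note_on(81): voice 0 is free -> assigned | voices=[81 - - -]
Op 2: note_on(60): voice 1 is free -> assigned | voices=[81 60 - -]
Op 3: note_on(89): voice 2 is free -> assigned | voices=[81 60 89 -]
Op 4: note_on(61): voice 3 is free -> assigned | voices=[81 60 89 61]
Op 5: note_off(61): free voice 3 | voices=[81 60 89 -]
Op 6: note_off(60): free voice 1 | voices=[81 - 89 -]
Op 7: note_off(89): free voice 2 | voices=[81 - - -]
Op 8: note_on(74): voice 1 is free -> assigned | voices=[81 74 - -]
Op 9: note_off(81): free voice 0 | voices=[- 74 - -]
Op 10: note_on(67): voice 0 is free -> assigned | voices=[67 74 - -]
Op 11: note_off(67): free voice 0 | voices=[- 74 - -]
Op 12: note_off(74): free voice 1 | voices=[- - - -]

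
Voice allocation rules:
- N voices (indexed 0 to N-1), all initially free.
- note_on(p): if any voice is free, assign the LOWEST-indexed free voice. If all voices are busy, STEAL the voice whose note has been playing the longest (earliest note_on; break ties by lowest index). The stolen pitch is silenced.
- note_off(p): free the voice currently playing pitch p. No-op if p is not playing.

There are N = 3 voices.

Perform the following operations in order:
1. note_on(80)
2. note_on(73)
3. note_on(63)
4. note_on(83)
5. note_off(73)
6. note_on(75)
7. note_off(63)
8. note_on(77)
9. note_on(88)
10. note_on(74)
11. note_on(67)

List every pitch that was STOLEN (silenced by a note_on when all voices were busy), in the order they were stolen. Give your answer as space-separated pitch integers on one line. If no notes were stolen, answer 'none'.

Answer: 80 83 75 77

Derivation:
Op 1: note_on(80): voice 0 is free -> assigned | voices=[80 - -]
Op 2: note_on(73): voice 1 is free -> assigned | voices=[80 73 -]
Op 3: note_on(63): voice 2 is free -> assigned | voices=[80 73 63]
Op 4: note_on(83): all voices busy, STEAL voice 0 (pitch 80, oldest) -> assign | voices=[83 73 63]
Op 5: note_off(73): free voice 1 | voices=[83 - 63]
Op 6: note_on(75): voice 1 is free -> assigned | voices=[83 75 63]
Op 7: note_off(63): free voice 2 | voices=[83 75 -]
Op 8: note_on(77): voice 2 is free -> assigned | voices=[83 75 77]
Op 9: note_on(88): all voices busy, STEAL voice 0 (pitch 83, oldest) -> assign | voices=[88 75 77]
Op 10: note_on(74): all voices busy, STEAL voice 1 (pitch 75, oldest) -> assign | voices=[88 74 77]
Op 11: note_on(67): all voices busy, STEAL voice 2 (pitch 77, oldest) -> assign | voices=[88 74 67]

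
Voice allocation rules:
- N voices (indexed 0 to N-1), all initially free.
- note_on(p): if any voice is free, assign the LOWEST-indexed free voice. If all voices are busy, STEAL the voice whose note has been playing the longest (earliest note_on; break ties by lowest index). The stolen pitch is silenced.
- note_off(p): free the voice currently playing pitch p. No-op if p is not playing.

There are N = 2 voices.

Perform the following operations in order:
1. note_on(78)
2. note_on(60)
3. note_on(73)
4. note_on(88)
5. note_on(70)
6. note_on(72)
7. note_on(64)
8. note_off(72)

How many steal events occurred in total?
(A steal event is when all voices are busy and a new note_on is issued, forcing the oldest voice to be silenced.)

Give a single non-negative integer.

Answer: 5

Derivation:
Op 1: note_on(78): voice 0 is free -> assigned | voices=[78 -]
Op 2: note_on(60): voice 1 is free -> assigned | voices=[78 60]
Op 3: note_on(73): all voices busy, STEAL voice 0 (pitch 78, oldest) -> assign | voices=[73 60]
Op 4: note_on(88): all voices busy, STEAL voice 1 (pitch 60, oldest) -> assign | voices=[73 88]
Op 5: note_on(70): all voices busy, STEAL voice 0 (pitch 73, oldest) -> assign | voices=[70 88]
Op 6: note_on(72): all voices busy, STEAL voice 1 (pitch 88, oldest) -> assign | voices=[70 72]
Op 7: note_on(64): all voices busy, STEAL voice 0 (pitch 70, oldest) -> assign | voices=[64 72]
Op 8: note_off(72): free voice 1 | voices=[64 -]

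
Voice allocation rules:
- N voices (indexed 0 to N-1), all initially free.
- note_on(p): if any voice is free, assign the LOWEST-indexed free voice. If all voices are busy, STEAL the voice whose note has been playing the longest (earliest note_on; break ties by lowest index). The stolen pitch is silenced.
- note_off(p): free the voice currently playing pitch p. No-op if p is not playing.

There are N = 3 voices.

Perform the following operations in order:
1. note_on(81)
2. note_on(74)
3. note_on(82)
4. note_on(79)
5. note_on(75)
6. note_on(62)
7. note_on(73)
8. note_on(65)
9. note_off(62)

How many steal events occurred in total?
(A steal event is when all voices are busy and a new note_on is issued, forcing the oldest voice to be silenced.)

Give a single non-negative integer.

Op 1: note_on(81): voice 0 is free -> assigned | voices=[81 - -]
Op 2: note_on(74): voice 1 is free -> assigned | voices=[81 74 -]
Op 3: note_on(82): voice 2 is free -> assigned | voices=[81 74 82]
Op 4: note_on(79): all voices busy, STEAL voice 0 (pitch 81, oldest) -> assign | voices=[79 74 82]
Op 5: note_on(75): all voices busy, STEAL voice 1 (pitch 74, oldest) -> assign | voices=[79 75 82]
Op 6: note_on(62): all voices busy, STEAL voice 2 (pitch 82, oldest) -> assign | voices=[79 75 62]
Op 7: note_on(73): all voices busy, STEAL voice 0 (pitch 79, oldest) -> assign | voices=[73 75 62]
Op 8: note_on(65): all voices busy, STEAL voice 1 (pitch 75, oldest) -> assign | voices=[73 65 62]
Op 9: note_off(62): free voice 2 | voices=[73 65 -]

Answer: 5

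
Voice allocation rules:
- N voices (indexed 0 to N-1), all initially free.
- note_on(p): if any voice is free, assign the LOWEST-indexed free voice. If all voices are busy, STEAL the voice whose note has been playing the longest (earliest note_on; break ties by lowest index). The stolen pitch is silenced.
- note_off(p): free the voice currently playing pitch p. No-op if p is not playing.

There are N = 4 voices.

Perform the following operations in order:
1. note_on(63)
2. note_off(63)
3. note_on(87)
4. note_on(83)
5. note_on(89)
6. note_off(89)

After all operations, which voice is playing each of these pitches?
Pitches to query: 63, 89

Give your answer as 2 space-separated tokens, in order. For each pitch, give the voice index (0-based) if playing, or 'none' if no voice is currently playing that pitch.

Answer: none none

Derivation:
Op 1: note_on(63): voice 0 is free -> assigned | voices=[63 - - -]
Op 2: note_off(63): free voice 0 | voices=[- - - -]
Op 3: note_on(87): voice 0 is free -> assigned | voices=[87 - - -]
Op 4: note_on(83): voice 1 is free -> assigned | voices=[87 83 - -]
Op 5: note_on(89): voice 2 is free -> assigned | voices=[87 83 89 -]
Op 6: note_off(89): free voice 2 | voices=[87 83 - -]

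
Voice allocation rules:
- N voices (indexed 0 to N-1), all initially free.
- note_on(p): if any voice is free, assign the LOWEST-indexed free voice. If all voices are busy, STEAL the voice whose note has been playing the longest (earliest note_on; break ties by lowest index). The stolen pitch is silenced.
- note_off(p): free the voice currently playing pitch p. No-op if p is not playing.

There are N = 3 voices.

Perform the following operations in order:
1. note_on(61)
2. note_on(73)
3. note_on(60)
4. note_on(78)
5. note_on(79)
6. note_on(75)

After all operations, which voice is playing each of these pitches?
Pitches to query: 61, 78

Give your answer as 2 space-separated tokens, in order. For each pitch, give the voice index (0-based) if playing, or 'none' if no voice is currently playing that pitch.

Answer: none 0

Derivation:
Op 1: note_on(61): voice 0 is free -> assigned | voices=[61 - -]
Op 2: note_on(73): voice 1 is free -> assigned | voices=[61 73 -]
Op 3: note_on(60): voice 2 is free -> assigned | voices=[61 73 60]
Op 4: note_on(78): all voices busy, STEAL voice 0 (pitch 61, oldest) -> assign | voices=[78 73 60]
Op 5: note_on(79): all voices busy, STEAL voice 1 (pitch 73, oldest) -> assign | voices=[78 79 60]
Op 6: note_on(75): all voices busy, STEAL voice 2 (pitch 60, oldest) -> assign | voices=[78 79 75]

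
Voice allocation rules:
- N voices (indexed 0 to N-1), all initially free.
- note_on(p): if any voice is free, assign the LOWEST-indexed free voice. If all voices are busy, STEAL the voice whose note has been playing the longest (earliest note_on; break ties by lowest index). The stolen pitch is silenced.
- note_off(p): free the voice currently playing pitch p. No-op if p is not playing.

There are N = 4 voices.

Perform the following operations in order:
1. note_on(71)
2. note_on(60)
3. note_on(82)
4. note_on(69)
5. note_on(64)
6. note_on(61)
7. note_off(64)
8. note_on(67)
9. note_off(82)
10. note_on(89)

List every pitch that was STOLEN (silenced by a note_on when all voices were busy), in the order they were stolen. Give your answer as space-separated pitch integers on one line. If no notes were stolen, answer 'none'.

Answer: 71 60

Derivation:
Op 1: note_on(71): voice 0 is free -> assigned | voices=[71 - - -]
Op 2: note_on(60): voice 1 is free -> assigned | voices=[71 60 - -]
Op 3: note_on(82): voice 2 is free -> assigned | voices=[71 60 82 -]
Op 4: note_on(69): voice 3 is free -> assigned | voices=[71 60 82 69]
Op 5: note_on(64): all voices busy, STEAL voice 0 (pitch 71, oldest) -> assign | voices=[64 60 82 69]
Op 6: note_on(61): all voices busy, STEAL voice 1 (pitch 60, oldest) -> assign | voices=[64 61 82 69]
Op 7: note_off(64): free voice 0 | voices=[- 61 82 69]
Op 8: note_on(67): voice 0 is free -> assigned | voices=[67 61 82 69]
Op 9: note_off(82): free voice 2 | voices=[67 61 - 69]
Op 10: note_on(89): voice 2 is free -> assigned | voices=[67 61 89 69]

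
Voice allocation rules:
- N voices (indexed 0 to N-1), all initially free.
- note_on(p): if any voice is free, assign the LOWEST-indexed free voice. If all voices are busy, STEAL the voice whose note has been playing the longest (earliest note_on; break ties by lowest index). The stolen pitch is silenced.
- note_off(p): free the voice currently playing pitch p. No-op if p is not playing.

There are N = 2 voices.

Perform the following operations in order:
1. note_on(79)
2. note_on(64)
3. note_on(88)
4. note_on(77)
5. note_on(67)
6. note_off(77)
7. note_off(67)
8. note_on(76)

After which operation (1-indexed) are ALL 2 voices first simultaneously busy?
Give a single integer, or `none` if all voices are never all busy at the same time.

Answer: 2

Derivation:
Op 1: note_on(79): voice 0 is free -> assigned | voices=[79 -]
Op 2: note_on(64): voice 1 is free -> assigned | voices=[79 64]
Op 3: note_on(88): all voices busy, STEAL voice 0 (pitch 79, oldest) -> assign | voices=[88 64]
Op 4: note_on(77): all voices busy, STEAL voice 1 (pitch 64, oldest) -> assign | voices=[88 77]
Op 5: note_on(67): all voices busy, STEAL voice 0 (pitch 88, oldest) -> assign | voices=[67 77]
Op 6: note_off(77): free voice 1 | voices=[67 -]
Op 7: note_off(67): free voice 0 | voices=[- -]
Op 8: note_on(76): voice 0 is free -> assigned | voices=[76 -]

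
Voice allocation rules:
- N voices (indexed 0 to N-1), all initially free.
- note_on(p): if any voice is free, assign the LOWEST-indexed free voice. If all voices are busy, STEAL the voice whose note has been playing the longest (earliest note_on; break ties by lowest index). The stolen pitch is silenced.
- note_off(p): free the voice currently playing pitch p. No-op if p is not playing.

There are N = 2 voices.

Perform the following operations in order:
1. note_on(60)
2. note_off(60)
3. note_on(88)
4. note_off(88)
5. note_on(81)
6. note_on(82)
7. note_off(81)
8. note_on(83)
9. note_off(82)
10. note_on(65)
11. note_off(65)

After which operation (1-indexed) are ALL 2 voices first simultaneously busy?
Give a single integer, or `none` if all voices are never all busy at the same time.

Answer: 6

Derivation:
Op 1: note_on(60): voice 0 is free -> assigned | voices=[60 -]
Op 2: note_off(60): free voice 0 | voices=[- -]
Op 3: note_on(88): voice 0 is free -> assigned | voices=[88 -]
Op 4: note_off(88): free voice 0 | voices=[- -]
Op 5: note_on(81): voice 0 is free -> assigned | voices=[81 -]
Op 6: note_on(82): voice 1 is free -> assigned | voices=[81 82]
Op 7: note_off(81): free voice 0 | voices=[- 82]
Op 8: note_on(83): voice 0 is free -> assigned | voices=[83 82]
Op 9: note_off(82): free voice 1 | voices=[83 -]
Op 10: note_on(65): voice 1 is free -> assigned | voices=[83 65]
Op 11: note_off(65): free voice 1 | voices=[83 -]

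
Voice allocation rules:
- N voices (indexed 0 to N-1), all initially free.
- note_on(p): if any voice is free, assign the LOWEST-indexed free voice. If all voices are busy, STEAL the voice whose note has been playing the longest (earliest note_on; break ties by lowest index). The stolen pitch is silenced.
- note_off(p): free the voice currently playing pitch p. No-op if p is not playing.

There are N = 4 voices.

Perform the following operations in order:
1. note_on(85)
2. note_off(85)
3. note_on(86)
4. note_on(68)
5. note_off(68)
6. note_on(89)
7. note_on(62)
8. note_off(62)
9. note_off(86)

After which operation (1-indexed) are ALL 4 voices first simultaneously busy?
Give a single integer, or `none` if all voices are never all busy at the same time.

Answer: none

Derivation:
Op 1: note_on(85): voice 0 is free -> assigned | voices=[85 - - -]
Op 2: note_off(85): free voice 0 | voices=[- - - -]
Op 3: note_on(86): voice 0 is free -> assigned | voices=[86 - - -]
Op 4: note_on(68): voice 1 is free -> assigned | voices=[86 68 - -]
Op 5: note_off(68): free voice 1 | voices=[86 - - -]
Op 6: note_on(89): voice 1 is free -> assigned | voices=[86 89 - -]
Op 7: note_on(62): voice 2 is free -> assigned | voices=[86 89 62 -]
Op 8: note_off(62): free voice 2 | voices=[86 89 - -]
Op 9: note_off(86): free voice 0 | voices=[- 89 - -]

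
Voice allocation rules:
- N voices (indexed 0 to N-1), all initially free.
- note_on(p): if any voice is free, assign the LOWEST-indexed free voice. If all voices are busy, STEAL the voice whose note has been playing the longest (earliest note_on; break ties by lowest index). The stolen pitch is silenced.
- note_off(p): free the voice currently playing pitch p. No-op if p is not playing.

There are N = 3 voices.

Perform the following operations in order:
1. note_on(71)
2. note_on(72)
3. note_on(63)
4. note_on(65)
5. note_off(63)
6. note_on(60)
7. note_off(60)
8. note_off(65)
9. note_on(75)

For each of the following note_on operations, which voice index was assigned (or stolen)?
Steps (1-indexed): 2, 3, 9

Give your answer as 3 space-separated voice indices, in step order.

Op 1: note_on(71): voice 0 is free -> assigned | voices=[71 - -]
Op 2: note_on(72): voice 1 is free -> assigned | voices=[71 72 -]
Op 3: note_on(63): voice 2 is free -> assigned | voices=[71 72 63]
Op 4: note_on(65): all voices busy, STEAL voice 0 (pitch 71, oldest) -> assign | voices=[65 72 63]
Op 5: note_off(63): free voice 2 | voices=[65 72 -]
Op 6: note_on(60): voice 2 is free -> assigned | voices=[65 72 60]
Op 7: note_off(60): free voice 2 | voices=[65 72 -]
Op 8: note_off(65): free voice 0 | voices=[- 72 -]
Op 9: note_on(75): voice 0 is free -> assigned | voices=[75 72 -]

Answer: 1 2 0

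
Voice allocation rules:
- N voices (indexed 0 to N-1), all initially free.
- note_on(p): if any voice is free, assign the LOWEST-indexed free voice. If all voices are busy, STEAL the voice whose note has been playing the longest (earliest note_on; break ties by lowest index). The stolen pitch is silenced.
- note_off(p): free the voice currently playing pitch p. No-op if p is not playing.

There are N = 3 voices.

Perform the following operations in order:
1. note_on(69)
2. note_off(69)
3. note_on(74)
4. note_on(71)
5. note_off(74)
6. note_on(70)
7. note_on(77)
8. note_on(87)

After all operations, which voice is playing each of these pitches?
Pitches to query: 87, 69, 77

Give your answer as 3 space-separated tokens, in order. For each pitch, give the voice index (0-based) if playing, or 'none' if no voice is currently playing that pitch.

Answer: 1 none 2

Derivation:
Op 1: note_on(69): voice 0 is free -> assigned | voices=[69 - -]
Op 2: note_off(69): free voice 0 | voices=[- - -]
Op 3: note_on(74): voice 0 is free -> assigned | voices=[74 - -]
Op 4: note_on(71): voice 1 is free -> assigned | voices=[74 71 -]
Op 5: note_off(74): free voice 0 | voices=[- 71 -]
Op 6: note_on(70): voice 0 is free -> assigned | voices=[70 71 -]
Op 7: note_on(77): voice 2 is free -> assigned | voices=[70 71 77]
Op 8: note_on(87): all voices busy, STEAL voice 1 (pitch 71, oldest) -> assign | voices=[70 87 77]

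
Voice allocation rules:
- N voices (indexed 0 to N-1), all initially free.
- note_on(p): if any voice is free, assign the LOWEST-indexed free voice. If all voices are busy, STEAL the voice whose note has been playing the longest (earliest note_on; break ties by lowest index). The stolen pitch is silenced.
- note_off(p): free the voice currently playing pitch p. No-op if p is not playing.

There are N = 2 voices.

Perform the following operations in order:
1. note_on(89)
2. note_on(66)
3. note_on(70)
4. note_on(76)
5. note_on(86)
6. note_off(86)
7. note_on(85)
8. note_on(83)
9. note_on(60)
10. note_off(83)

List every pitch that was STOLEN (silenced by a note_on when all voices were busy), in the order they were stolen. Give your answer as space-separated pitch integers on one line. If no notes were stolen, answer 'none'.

Answer: 89 66 70 76 85

Derivation:
Op 1: note_on(89): voice 0 is free -> assigned | voices=[89 -]
Op 2: note_on(66): voice 1 is free -> assigned | voices=[89 66]
Op 3: note_on(70): all voices busy, STEAL voice 0 (pitch 89, oldest) -> assign | voices=[70 66]
Op 4: note_on(76): all voices busy, STEAL voice 1 (pitch 66, oldest) -> assign | voices=[70 76]
Op 5: note_on(86): all voices busy, STEAL voice 0 (pitch 70, oldest) -> assign | voices=[86 76]
Op 6: note_off(86): free voice 0 | voices=[- 76]
Op 7: note_on(85): voice 0 is free -> assigned | voices=[85 76]
Op 8: note_on(83): all voices busy, STEAL voice 1 (pitch 76, oldest) -> assign | voices=[85 83]
Op 9: note_on(60): all voices busy, STEAL voice 0 (pitch 85, oldest) -> assign | voices=[60 83]
Op 10: note_off(83): free voice 1 | voices=[60 -]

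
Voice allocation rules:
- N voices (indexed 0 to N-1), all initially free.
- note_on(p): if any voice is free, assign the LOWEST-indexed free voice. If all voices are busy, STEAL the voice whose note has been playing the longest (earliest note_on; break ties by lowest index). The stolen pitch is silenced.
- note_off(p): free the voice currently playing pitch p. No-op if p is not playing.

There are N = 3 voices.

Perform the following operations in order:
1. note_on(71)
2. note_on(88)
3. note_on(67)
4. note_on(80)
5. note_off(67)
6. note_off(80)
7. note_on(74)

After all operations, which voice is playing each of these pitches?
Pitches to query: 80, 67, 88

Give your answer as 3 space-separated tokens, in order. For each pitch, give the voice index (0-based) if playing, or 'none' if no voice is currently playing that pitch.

Op 1: note_on(71): voice 0 is free -> assigned | voices=[71 - -]
Op 2: note_on(88): voice 1 is free -> assigned | voices=[71 88 -]
Op 3: note_on(67): voice 2 is free -> assigned | voices=[71 88 67]
Op 4: note_on(80): all voices busy, STEAL voice 0 (pitch 71, oldest) -> assign | voices=[80 88 67]
Op 5: note_off(67): free voice 2 | voices=[80 88 -]
Op 6: note_off(80): free voice 0 | voices=[- 88 -]
Op 7: note_on(74): voice 0 is free -> assigned | voices=[74 88 -]

Answer: none none 1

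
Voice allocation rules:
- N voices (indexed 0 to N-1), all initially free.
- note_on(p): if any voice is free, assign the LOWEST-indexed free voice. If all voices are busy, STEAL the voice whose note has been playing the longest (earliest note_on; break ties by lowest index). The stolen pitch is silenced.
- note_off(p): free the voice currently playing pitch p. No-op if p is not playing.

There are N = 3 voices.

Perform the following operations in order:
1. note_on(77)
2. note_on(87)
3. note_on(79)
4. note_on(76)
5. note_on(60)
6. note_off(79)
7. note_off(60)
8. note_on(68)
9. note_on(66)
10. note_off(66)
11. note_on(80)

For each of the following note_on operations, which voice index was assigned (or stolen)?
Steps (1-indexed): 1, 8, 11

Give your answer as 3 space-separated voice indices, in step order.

Answer: 0 1 2

Derivation:
Op 1: note_on(77): voice 0 is free -> assigned | voices=[77 - -]
Op 2: note_on(87): voice 1 is free -> assigned | voices=[77 87 -]
Op 3: note_on(79): voice 2 is free -> assigned | voices=[77 87 79]
Op 4: note_on(76): all voices busy, STEAL voice 0 (pitch 77, oldest) -> assign | voices=[76 87 79]
Op 5: note_on(60): all voices busy, STEAL voice 1 (pitch 87, oldest) -> assign | voices=[76 60 79]
Op 6: note_off(79): free voice 2 | voices=[76 60 -]
Op 7: note_off(60): free voice 1 | voices=[76 - -]
Op 8: note_on(68): voice 1 is free -> assigned | voices=[76 68 -]
Op 9: note_on(66): voice 2 is free -> assigned | voices=[76 68 66]
Op 10: note_off(66): free voice 2 | voices=[76 68 -]
Op 11: note_on(80): voice 2 is free -> assigned | voices=[76 68 80]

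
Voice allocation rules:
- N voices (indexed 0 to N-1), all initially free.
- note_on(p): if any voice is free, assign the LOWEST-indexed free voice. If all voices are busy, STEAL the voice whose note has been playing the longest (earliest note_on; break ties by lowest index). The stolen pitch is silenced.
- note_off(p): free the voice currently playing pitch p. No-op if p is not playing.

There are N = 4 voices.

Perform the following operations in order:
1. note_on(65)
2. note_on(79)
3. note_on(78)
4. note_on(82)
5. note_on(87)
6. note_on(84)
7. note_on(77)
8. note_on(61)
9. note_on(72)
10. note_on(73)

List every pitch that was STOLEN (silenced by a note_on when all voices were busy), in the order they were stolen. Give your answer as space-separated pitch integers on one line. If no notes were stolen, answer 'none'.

Answer: 65 79 78 82 87 84

Derivation:
Op 1: note_on(65): voice 0 is free -> assigned | voices=[65 - - -]
Op 2: note_on(79): voice 1 is free -> assigned | voices=[65 79 - -]
Op 3: note_on(78): voice 2 is free -> assigned | voices=[65 79 78 -]
Op 4: note_on(82): voice 3 is free -> assigned | voices=[65 79 78 82]
Op 5: note_on(87): all voices busy, STEAL voice 0 (pitch 65, oldest) -> assign | voices=[87 79 78 82]
Op 6: note_on(84): all voices busy, STEAL voice 1 (pitch 79, oldest) -> assign | voices=[87 84 78 82]
Op 7: note_on(77): all voices busy, STEAL voice 2 (pitch 78, oldest) -> assign | voices=[87 84 77 82]
Op 8: note_on(61): all voices busy, STEAL voice 3 (pitch 82, oldest) -> assign | voices=[87 84 77 61]
Op 9: note_on(72): all voices busy, STEAL voice 0 (pitch 87, oldest) -> assign | voices=[72 84 77 61]
Op 10: note_on(73): all voices busy, STEAL voice 1 (pitch 84, oldest) -> assign | voices=[72 73 77 61]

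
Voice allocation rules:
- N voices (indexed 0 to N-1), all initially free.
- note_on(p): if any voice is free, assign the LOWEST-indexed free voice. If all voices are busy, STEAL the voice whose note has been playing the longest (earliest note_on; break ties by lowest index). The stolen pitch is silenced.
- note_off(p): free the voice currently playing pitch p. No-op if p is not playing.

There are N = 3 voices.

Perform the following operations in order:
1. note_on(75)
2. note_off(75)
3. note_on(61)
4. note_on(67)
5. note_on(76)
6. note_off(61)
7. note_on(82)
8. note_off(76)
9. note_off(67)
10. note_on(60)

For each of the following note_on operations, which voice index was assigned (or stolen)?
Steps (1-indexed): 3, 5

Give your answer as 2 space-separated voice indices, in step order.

Op 1: note_on(75): voice 0 is free -> assigned | voices=[75 - -]
Op 2: note_off(75): free voice 0 | voices=[- - -]
Op 3: note_on(61): voice 0 is free -> assigned | voices=[61 - -]
Op 4: note_on(67): voice 1 is free -> assigned | voices=[61 67 -]
Op 5: note_on(76): voice 2 is free -> assigned | voices=[61 67 76]
Op 6: note_off(61): free voice 0 | voices=[- 67 76]
Op 7: note_on(82): voice 0 is free -> assigned | voices=[82 67 76]
Op 8: note_off(76): free voice 2 | voices=[82 67 -]
Op 9: note_off(67): free voice 1 | voices=[82 - -]
Op 10: note_on(60): voice 1 is free -> assigned | voices=[82 60 -]

Answer: 0 2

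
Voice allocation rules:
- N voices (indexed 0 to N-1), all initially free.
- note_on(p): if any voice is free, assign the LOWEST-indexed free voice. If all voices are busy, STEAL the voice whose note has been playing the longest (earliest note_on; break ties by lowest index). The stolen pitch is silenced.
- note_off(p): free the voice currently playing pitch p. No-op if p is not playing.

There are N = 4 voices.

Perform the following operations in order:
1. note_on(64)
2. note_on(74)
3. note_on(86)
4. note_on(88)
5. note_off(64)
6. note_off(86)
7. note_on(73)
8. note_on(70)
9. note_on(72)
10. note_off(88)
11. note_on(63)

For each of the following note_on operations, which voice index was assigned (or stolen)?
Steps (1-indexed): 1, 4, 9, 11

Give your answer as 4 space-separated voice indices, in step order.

Answer: 0 3 1 3

Derivation:
Op 1: note_on(64): voice 0 is free -> assigned | voices=[64 - - -]
Op 2: note_on(74): voice 1 is free -> assigned | voices=[64 74 - -]
Op 3: note_on(86): voice 2 is free -> assigned | voices=[64 74 86 -]
Op 4: note_on(88): voice 3 is free -> assigned | voices=[64 74 86 88]
Op 5: note_off(64): free voice 0 | voices=[- 74 86 88]
Op 6: note_off(86): free voice 2 | voices=[- 74 - 88]
Op 7: note_on(73): voice 0 is free -> assigned | voices=[73 74 - 88]
Op 8: note_on(70): voice 2 is free -> assigned | voices=[73 74 70 88]
Op 9: note_on(72): all voices busy, STEAL voice 1 (pitch 74, oldest) -> assign | voices=[73 72 70 88]
Op 10: note_off(88): free voice 3 | voices=[73 72 70 -]
Op 11: note_on(63): voice 3 is free -> assigned | voices=[73 72 70 63]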